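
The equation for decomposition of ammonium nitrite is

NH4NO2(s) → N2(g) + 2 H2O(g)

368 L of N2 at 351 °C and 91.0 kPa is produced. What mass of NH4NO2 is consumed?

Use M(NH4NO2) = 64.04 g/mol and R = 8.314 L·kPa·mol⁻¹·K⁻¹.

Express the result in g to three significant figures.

413 g

n(N2) = PV/RT = (91.0 × 368) / (8.314 × 624.15) = 6.453 mol
n(NH4NO2) = (1/1) × 6.453 = 6.453 mol
m(NH4NO2) = 6.453 × 64.04 = 413.3 g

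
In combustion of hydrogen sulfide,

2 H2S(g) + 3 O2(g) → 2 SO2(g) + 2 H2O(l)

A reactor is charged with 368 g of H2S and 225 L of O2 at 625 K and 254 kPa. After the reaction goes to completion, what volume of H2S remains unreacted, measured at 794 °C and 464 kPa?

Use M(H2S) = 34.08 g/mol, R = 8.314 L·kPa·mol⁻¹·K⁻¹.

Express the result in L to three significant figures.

66.3 L

n(H2S) = 368 / 34.08 = 10.80 mol
n(O2) = PV/RT = (254 × 225) / (8.314 × 625) = 11.00 mol
For 10.80 mol H2S, stoichiometry requires (3/2) × 10.80 = 16.20 mol O2; 11.00 mol is available, so O2 is limiting.
n(H2S) consumed = (2/3) × 11.00 = 7.333 mol; remaining = 10.80 − 7.333 = 3.467 mol
V(H2S) = nRT/P = 3.467 × 8.314 × 1067.15 / 464 = 66.29 L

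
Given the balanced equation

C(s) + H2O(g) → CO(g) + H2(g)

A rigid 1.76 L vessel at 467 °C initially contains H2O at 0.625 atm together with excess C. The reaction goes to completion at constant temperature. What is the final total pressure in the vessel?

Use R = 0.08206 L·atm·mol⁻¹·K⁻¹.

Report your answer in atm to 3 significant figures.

Since T and V are fixed, P_final/P_initial = n_final/n_initial = 2/1.
P_final = (2/1) × 0.625 = 1.250 atm

1.25 atm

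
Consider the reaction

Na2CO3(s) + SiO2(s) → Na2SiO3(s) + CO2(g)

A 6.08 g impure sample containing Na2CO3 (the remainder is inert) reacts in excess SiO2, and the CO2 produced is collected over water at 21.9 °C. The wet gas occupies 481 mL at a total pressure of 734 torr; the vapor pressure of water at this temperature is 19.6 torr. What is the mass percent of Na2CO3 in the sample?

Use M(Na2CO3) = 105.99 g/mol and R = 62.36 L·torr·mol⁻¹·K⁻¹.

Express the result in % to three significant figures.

32.6 %

P(CO2) = 734 − 19.6 = 714.4 torr
n(CO2) = PV/RT = (714.4 × 0.4810) / (62.36 × 295.05) = 0.01868 mol
n(Na2CO3) = (1/1) × 0.01868 = 0.01868 mol
m(Na2CO3) = 0.01868 × 105.99 = 1.980 g
%Na2CO3 = 1.980 / 6.08 × 100 = 32.57%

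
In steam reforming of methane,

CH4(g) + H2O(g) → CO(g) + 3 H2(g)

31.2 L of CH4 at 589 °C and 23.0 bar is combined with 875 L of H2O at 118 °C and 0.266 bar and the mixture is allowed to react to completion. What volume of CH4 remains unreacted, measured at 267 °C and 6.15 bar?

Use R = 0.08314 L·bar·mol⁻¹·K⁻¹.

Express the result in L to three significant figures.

20.8 L

n(CH4) = PV/RT = (23.0 × 31.2) / (0.08314 × 862.15) = 10.01 mol
n(H2O) = PV/RT = (0.266 × 875) / (0.08314 × 391.15) = 7.157 mol
For 10.01 mol CH4, stoichiometry requires (1/1) × 10.01 = 10.01 mol H2O; 7.157 mol is available, so H2O is limiting.
n(CH4) consumed = (1/1) × 7.157 = 7.157 mol; remaining = 10.01 − 7.157 = 2.853 mol
V(CH4) = nRT/P = 2.853 × 0.08314 × 540.15 / 6.15 = 20.83 L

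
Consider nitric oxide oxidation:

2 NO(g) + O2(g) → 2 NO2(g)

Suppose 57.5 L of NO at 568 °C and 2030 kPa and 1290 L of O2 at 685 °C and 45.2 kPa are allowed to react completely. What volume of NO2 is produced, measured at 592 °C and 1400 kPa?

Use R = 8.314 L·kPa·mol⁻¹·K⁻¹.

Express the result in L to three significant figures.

75.2 L

n(NO) = PV/RT = (2030 × 57.5) / (8.314 × 841.15) = 16.69 mol
n(O2) = PV/RT = (45.2 × 1290) / (8.314 × 958.15) = 7.320 mol
For 16.69 mol NO, stoichiometry requires (1/2) × 16.69 = 8.345 mol O2; 7.320 mol is available, so O2 is limiting.
n(NO2) = (2/1) × 7.320 = 14.64 mol
V(NO2) = nRT/P = 14.64 × 8.314 × 865.15 / 1400 = 75.22 L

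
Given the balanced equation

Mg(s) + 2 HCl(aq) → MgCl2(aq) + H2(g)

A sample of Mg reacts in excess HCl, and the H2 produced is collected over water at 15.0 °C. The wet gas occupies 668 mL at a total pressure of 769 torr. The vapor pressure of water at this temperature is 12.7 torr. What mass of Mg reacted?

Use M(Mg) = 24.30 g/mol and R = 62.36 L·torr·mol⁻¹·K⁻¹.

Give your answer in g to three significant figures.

0.683 g

P(H2) = 769 − 12.7 = 756.3 torr
n(H2) = PV/RT = (756.3 × 0.6680) / (62.36 × 288.15) = 0.02812 mol
n(Mg) = (1/1) × 0.02812 = 0.02812 mol
m(Mg) = 0.02812 × 24.30 = 0.6833 g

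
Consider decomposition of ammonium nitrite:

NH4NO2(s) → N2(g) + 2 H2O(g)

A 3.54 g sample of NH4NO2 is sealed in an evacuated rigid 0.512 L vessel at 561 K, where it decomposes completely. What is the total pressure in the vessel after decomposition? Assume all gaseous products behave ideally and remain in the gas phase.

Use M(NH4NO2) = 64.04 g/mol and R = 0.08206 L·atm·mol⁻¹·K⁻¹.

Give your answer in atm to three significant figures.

14.9 atm

n(NH4NO2) = 3.54 / 64.04 = 0.05528 mol
n(gas produced) = (3/1) × 0.05528 = 0.1658 mol
P = nRT/V = 0.1658 × 0.08206 × 561 / 0.512 = 14.91 atm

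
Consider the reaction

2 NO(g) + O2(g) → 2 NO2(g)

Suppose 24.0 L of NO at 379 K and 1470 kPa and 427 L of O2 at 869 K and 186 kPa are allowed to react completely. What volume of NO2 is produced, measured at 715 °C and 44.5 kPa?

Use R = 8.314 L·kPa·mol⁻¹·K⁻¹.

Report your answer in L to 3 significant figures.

n(NO) = PV/RT = (1470 × 24.0) / (8.314 × 379) = 11.20 mol
n(O2) = PV/RT = (186 × 427) / (8.314 × 869) = 10.99 mol
For 11.20 mol NO, stoichiometry requires (1/2) × 11.20 = 5.600 mol O2; 10.99 mol is available, so NO is limiting.
n(NO2) = (2/2) × 11.20 = 11.20 mol
V(NO2) = nRT/P = 11.20 × 8.314 × 988.15 / 44.5 = 2068 L

2070 L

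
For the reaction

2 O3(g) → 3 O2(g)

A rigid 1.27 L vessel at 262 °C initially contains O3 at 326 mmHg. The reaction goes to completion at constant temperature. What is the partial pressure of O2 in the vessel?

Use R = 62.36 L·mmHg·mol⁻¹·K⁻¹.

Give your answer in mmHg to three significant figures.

n(O3)₀ = PV/RT = (326 × 1.27) / (62.36 × 535.15) = 0.01241 mol
n(O2) = (3/2) × 0.01241 = 0.01861 mol
P(O2) = nRT/V = 0.01861 × 62.36 × 535.15 / 1.27 = 489.0 mmHg

489 mmHg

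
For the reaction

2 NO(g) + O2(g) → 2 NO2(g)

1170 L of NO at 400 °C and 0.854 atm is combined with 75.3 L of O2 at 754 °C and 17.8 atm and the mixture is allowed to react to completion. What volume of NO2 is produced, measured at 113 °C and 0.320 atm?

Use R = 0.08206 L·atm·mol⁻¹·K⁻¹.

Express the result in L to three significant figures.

1790 L

n(NO) = PV/RT = (0.854 × 1170) / (0.08206 × 673.15) = 18.09 mol
n(O2) = PV/RT = (17.8 × 75.3) / (0.08206 × 1027.15) = 15.90 mol
For 18.09 mol NO, stoichiometry requires (1/2) × 18.09 = 9.045 mol O2; 15.90 mol is available, so NO is limiting.
n(NO2) = (2/2) × 18.09 = 18.09 mol
V(NO2) = nRT/P = 18.09 × 0.08206 × 386.15 / 0.320 = 1791 L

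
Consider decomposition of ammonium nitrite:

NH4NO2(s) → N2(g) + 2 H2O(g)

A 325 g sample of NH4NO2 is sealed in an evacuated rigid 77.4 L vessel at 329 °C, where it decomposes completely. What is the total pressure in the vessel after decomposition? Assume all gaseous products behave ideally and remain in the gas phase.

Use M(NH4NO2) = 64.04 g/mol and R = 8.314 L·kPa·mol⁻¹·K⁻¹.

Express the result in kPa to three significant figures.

985 kPa

n(NH4NO2) = 325 / 64.04 = 5.075 mol
n(gas produced) = (3/1) × 5.075 = 15.23 mol
P = nRT/V = 15.23 × 8.314 × 602.15 / 77.4 = 985.1 kPa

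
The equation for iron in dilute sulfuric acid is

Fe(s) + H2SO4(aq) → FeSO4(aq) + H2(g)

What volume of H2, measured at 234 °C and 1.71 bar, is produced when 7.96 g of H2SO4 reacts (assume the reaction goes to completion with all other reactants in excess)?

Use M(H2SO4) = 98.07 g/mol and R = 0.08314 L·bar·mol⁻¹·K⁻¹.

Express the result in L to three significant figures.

2.00 L

n(H2SO4) = 7.960 / 98.07 = 0.08117 mol
n(H2) = (1/1) × 0.08117 = 0.08117 mol
V = nRT/P = 0.08117 × 0.08314 × 507.15 / 1.71 = 2.001 L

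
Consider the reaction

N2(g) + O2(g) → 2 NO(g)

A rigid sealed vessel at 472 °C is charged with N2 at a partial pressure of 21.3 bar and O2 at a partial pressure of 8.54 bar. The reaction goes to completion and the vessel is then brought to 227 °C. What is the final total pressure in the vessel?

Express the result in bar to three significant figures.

Because the vessel is rigid and T is held at 472 °C, work the stoichiometry in partial pressures (P_i = n_iRT/V).
P(O2) required for 21.3 bar of N2 = (1/1) × 21.3 = 21.30 bar; available 8.54 bar, so O2 is limiting.
P(N2) remaining = 21.3 − (1/1) × 8.54 = 12.76 bar
P(gaseous products) = (2)/1 × 8.54 = 17.08 bar
P_total at 472 °C = 12.76 + 17.08 = 29.84 bar
Scaling to 227 °C: P = 29.84 × 500.15/745.15 = 20.03 bar

20.0 bar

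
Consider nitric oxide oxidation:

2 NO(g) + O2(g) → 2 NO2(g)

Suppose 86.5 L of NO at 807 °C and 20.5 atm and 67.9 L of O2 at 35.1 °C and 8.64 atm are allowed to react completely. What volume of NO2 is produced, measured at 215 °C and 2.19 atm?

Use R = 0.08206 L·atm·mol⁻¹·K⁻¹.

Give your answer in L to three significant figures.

n(NO) = PV/RT = (20.5 × 86.5) / (0.08206 × 1080.15) = 20.01 mol
n(O2) = PV/RT = (8.64 × 67.9) / (0.08206 × 308.25) = 23.19 mol
For 20.01 mol NO, stoichiometry requires (1/2) × 20.01 = 10.01 mol O2; 23.19 mol is available, so NO is limiting.
n(NO2) = (2/2) × 20.01 = 20.01 mol
V(NO2) = nRT/P = 20.01 × 0.08206 × 488.15 / 2.19 = 366.0 L

366 L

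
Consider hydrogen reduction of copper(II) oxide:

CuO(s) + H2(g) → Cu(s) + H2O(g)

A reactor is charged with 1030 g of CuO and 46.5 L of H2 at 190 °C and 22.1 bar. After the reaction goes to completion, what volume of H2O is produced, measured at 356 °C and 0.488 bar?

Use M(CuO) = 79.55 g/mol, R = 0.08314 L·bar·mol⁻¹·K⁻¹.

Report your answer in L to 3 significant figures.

1390 L

n(CuO) = 1030 / 79.55 = 12.95 mol
n(H2) = PV/RT = (22.1 × 46.5) / (0.08314 × 463.15) = 26.69 mol
For 12.95 mol CuO, stoichiometry requires (1/1) × 12.95 = 12.95 mol H2; 26.69 mol is available, so CuO is limiting.
n(H2O) = (1/1) × 12.95 = 12.95 mol
V(H2O) = nRT/P = 12.95 × 0.08314 × 629.15 / 0.488 = 1388 L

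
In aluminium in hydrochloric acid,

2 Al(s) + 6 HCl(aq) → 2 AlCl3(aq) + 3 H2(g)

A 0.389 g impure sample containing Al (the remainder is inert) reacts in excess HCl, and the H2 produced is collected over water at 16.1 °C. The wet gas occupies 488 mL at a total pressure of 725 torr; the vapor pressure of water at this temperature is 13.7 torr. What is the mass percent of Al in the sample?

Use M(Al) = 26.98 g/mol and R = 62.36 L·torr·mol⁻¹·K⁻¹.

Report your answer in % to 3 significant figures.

89.0 %

P(H2) = 725 − 13.7 = 711.3 torr
n(H2) = PV/RT = (711.3 × 0.4880) / (62.36 × 289.25) = 0.01924 mol
n(Al) = (2/3) × 0.01924 = 0.01283 mol
m(Al) = 0.01283 × 26.98 = 0.3462 g
%Al = 0.3462 / 0.389 × 100 = 89.00%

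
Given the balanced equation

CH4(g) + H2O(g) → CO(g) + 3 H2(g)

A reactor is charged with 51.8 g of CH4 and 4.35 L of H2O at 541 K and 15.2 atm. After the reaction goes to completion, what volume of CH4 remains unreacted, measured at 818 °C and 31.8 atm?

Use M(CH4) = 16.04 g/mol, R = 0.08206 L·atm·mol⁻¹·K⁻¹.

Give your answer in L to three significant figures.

n(CH4) = 51.8 / 16.04 = 3.229 mol
n(H2O) = PV/RT = (15.2 × 4.35) / (0.08206 × 541) = 1.489 mol
For 3.229 mol CH4, stoichiometry requires (1/1) × 3.229 = 3.229 mol H2O; 1.489 mol is available, so H2O is limiting.
n(CH4) consumed = (1/1) × 1.489 = 1.489 mol; remaining = 3.229 − 1.489 = 1.740 mol
V(CH4) = nRT/P = 1.740 × 0.08206 × 1091.15 / 31.8 = 4.899 L

4.90 L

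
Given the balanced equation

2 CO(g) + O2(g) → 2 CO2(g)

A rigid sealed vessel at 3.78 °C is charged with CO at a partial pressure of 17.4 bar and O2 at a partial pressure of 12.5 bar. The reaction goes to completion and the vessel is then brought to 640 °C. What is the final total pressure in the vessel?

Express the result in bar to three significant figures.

69.9 bar

Because the vessel is rigid and T is held at 3.78 °C, work the stoichiometry in partial pressures (P_i = n_iRT/V).
P(O2) required for 17.4 bar of CO = (1/2) × 17.4 = 8.700 bar; available 12.5 bar, so CO is limiting.
P(O2) remaining = 12.5 − (1/2) × 17.4 = 3.800 bar
P(gaseous products) = (2)/2 × 17.4 = 17.40 bar
P_total at 3.78 °C = 3.800 + 17.40 = 21.20 bar
Scaling to 640 °C: P = 21.20 × 913.15/276.93 = 69.90 bar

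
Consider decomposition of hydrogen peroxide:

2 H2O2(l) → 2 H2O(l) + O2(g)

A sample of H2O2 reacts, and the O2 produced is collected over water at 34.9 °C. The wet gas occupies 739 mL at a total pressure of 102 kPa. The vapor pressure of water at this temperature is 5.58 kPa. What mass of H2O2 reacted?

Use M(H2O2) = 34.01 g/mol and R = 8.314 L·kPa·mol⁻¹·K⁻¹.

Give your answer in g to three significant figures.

P(O2) = 102 − 5.58 = 96.42 kPa
n(O2) = PV/RT = (96.42 × 0.7390) / (8.314 × 308.05) = 0.02782 mol
n(H2O2) = (2/1) × 0.02782 = 0.05564 mol
m(H2O2) = 0.05564 × 34.01 = 1.892 g

1.89 g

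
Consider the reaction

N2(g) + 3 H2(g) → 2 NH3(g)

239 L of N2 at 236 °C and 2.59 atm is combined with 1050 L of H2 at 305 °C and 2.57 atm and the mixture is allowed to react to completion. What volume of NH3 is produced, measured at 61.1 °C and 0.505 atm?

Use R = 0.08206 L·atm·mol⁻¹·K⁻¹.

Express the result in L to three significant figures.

n(N2) = PV/RT = (2.59 × 239) / (0.08206 × 509.15) = 14.82 mol
n(H2) = PV/RT = (2.57 × 1050) / (0.08206 × 578.15) = 56.88 mol
For 14.82 mol N2, stoichiometry requires (3/1) × 14.82 = 44.46 mol H2; 56.88 mol is available, so N2 is limiting.
n(NH3) = (2/1) × 14.82 = 29.64 mol
V(NH3) = nRT/P = 29.64 × 0.08206 × 334.25 / 0.505 = 1610 L

1610 L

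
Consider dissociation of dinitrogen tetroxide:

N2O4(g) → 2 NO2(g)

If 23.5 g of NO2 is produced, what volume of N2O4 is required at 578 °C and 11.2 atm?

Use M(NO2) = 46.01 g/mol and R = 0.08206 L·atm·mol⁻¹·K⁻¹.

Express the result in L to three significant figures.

n(NO2) = 23.50 / 46.01 = 0.5108 mol
n(N2O4) = (1/2) × 0.5108 = 0.2554 mol
V = nRT/P = 0.2554 × 0.08206 × 851.15 / 11.2 = 1.593 L

1.59 L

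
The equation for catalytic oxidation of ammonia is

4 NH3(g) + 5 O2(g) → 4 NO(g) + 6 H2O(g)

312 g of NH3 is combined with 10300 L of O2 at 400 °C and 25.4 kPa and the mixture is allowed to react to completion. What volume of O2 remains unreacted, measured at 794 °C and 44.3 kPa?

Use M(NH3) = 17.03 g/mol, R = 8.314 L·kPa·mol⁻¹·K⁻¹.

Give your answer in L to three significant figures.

4780 L

n(NH3) = 312 / 17.03 = 18.32 mol
n(O2) = PV/RT = (25.4 × 10300) / (8.314 × 673.15) = 46.75 mol
For 18.32 mol NH3, stoichiometry requires (5/4) × 18.32 = 22.90 mol O2; 46.75 mol is available, so NH3 is limiting.
n(O2) consumed = (5/4) × 18.32 = 22.90 mol; remaining = 46.75 − 22.90 = 23.85 mol
V(O2) = nRT/P = 23.85 × 8.314 × 1067.15 / 44.3 = 4777 L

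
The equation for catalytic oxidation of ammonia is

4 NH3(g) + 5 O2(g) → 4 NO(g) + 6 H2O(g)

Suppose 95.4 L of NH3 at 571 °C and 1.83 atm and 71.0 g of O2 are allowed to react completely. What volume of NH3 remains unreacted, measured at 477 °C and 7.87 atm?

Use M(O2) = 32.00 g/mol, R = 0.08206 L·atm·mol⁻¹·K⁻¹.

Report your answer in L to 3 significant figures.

5.83 L

n(NH3) = PV/RT = (1.83 × 95.4) / (0.08206 × 844.15) = 2.520 mol
n(O2) = 71.0 / 32.00 = 2.219 mol
For 2.520 mol NH3, stoichiometry requires (5/4) × 2.520 = 3.150 mol O2; 2.219 mol is available, so O2 is limiting.
n(NH3) consumed = (4/5) × 2.219 = 1.775 mol; remaining = 2.520 − 1.775 = 0.7450 mol
V(NH3) = nRT/P = 0.7450 × 0.08206 × 750.15 / 7.87 = 5.827 L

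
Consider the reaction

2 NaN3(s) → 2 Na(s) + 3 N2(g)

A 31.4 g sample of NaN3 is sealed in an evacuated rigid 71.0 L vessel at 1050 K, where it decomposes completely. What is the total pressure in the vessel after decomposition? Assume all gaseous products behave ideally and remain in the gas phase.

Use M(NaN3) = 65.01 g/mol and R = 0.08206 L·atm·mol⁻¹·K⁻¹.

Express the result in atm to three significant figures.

0.879 atm

n(NaN3) = 31.4 / 65.01 = 0.4830 mol
n(gas produced) = (3/2) × 0.4830 = 0.7245 mol
P = nRT/V = 0.7245 × 0.08206 × 1050 / 71.0 = 0.8792 atm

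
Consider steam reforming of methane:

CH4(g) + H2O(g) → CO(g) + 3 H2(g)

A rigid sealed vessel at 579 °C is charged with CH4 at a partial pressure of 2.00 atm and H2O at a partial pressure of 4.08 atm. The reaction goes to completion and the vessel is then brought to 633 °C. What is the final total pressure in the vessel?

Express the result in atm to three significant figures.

10.7 atm

With V and T fixed, P_i ∝ n_i, so the mole ratios apply directly to partial pressures at 579 °C.
P(H2O) required for 2.00 atm of CH4 = (1/1) × 2.00 = 2.000 atm; available 4.08 atm, so CH4 is limiting.
P(H2O) remaining = 4.08 − (1/1) × 2.00 = 2.080 atm
P(gaseous products) = (1+3)/1 × 2.00 = 8.000 atm
P_total at 579 °C = 2.080 + 8.000 = 10.08 atm
Scaling to 633 °C: P = 10.08 × 906.15/852.15 = 10.72 atm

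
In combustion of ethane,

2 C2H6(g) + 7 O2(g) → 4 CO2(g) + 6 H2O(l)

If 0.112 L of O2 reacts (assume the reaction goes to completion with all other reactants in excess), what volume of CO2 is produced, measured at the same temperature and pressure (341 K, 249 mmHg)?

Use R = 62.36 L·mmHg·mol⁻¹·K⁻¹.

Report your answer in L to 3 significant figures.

0.0640 L

At constant T and P, gas volumes are in the mole ratio: V(CO2) = (4/7) × 0.112 = 0.06400 L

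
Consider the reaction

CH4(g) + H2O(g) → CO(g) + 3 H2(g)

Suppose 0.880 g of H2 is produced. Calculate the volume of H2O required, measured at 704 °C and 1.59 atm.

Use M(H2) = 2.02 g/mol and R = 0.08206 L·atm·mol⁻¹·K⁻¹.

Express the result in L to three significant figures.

n(H2) = 0.8800 / 2.02 = 0.4356 mol
n(H2O) = (1/3) × 0.4356 = 0.1452 mol
V = nRT/P = 0.1452 × 0.08206 × 977.15 / 1.59 = 7.323 L

7.32 L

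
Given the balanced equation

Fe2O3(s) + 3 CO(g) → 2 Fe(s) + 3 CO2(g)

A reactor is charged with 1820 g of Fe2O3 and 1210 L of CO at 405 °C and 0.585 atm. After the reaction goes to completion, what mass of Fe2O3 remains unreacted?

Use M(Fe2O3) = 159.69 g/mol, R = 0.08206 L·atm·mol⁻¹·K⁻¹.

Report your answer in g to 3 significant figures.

n(Fe2O3) = 1820 / 159.69 = 11.40 mol
n(CO) = PV/RT = (0.585 × 1210) / (0.08206 × 678.15) = 12.72 mol
For 11.40 mol Fe2O3, stoichiometry requires (3/1) × 11.40 = 34.20 mol CO; 12.72 mol is available, so CO is limiting.
n(Fe2O3) consumed = (1/3) × 12.72 = 4.240 mol; remaining = 11.40 − 4.240 = 7.160 mol
m(Fe2O3) = 7.160 × 159.69 = 1143 g

1140 g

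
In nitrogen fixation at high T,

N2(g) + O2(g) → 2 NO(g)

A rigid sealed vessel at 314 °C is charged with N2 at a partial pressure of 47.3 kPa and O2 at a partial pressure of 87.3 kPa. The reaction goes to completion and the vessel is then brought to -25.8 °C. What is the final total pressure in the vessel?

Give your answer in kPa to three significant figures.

Because the vessel is rigid and T is held at 314 °C, work the stoichiometry in partial pressures (P_i = n_iRT/V).
P(O2) required for 47.3 kPa of N2 = (1/1) × 47.3 = 47.30 kPa; available 87.3 kPa, so N2 is limiting.
P(O2) remaining = 87.3 − (1/1) × 47.3 = 40.00 kPa
P(gaseous products) = (2)/1 × 47.3 = 94.60 kPa
P_total at 314 °C = 40.00 + 94.60 = 134.6 kPa
Scaling to -25.8 °C: P = 134.6 × 247.35/587.15 = 56.70 kPa

56.7 kPa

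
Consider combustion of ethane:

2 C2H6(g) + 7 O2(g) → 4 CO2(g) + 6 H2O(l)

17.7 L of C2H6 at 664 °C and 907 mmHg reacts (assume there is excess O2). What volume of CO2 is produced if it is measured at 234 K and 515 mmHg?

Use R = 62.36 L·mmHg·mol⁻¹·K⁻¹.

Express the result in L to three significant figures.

15.6 L

n(C2H6) = PV/RT = (907 × 17.7) / (62.36 × 937.15) = 0.2747 mol
n(CO2) = (4/2) × 0.2747 = 0.5494 mol
V = nRT/P = 0.5494 × 62.36 × 234 / 515 = 15.57 L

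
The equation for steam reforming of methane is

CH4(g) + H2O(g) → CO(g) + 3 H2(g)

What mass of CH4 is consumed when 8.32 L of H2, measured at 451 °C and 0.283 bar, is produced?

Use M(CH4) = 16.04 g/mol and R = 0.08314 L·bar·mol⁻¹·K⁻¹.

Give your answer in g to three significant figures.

0.209 g

n(H2) = PV/RT = (0.283 × 8.32) / (0.08314 × 724.15) = 0.03911 mol
n(CH4) = (1/3) × 0.03911 = 0.01304 mol
m(CH4) = 0.01304 × 16.04 = 0.2092 g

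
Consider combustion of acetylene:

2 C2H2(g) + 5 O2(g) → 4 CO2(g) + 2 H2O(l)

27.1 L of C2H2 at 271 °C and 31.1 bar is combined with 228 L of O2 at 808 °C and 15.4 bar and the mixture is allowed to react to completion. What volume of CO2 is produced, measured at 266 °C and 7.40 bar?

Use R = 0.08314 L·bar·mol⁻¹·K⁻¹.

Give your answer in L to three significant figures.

n(C2H2) = PV/RT = (31.1 × 27.1) / (0.08314 × 544.15) = 18.63 mol
n(O2) = PV/RT = (15.4 × 228) / (0.08314 × 1081.15) = 39.06 mol
For 18.63 mol C2H2, stoichiometry requires (5/2) × 18.63 = 46.57 mol O2; 39.06 mol is available, so O2 is limiting.
n(CO2) = (4/5) × 39.06 = 31.25 mol
V(CO2) = nRT/P = 31.25 × 0.08314 × 539.15 / 7.40 = 189.3 L

189 L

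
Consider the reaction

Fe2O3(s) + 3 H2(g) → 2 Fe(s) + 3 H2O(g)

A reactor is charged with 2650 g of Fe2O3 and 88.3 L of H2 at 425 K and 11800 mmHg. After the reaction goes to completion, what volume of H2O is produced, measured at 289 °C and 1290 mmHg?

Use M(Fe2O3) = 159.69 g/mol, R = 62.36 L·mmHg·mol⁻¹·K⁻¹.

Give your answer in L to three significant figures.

1070 L

n(Fe2O3) = 2650 / 159.69 = 16.59 mol
n(H2) = PV/RT = (11800 × 88.3) / (62.36 × 425) = 39.31 mol
For 16.59 mol Fe2O3, stoichiometry requires (3/1) × 16.59 = 49.77 mol H2; 39.31 mol is available, so H2 is limiting.
n(H2O) = (3/3) × 39.31 = 39.31 mol
V(H2O) = nRT/P = 39.31 × 62.36 × 562.15 / 1290 = 1068 L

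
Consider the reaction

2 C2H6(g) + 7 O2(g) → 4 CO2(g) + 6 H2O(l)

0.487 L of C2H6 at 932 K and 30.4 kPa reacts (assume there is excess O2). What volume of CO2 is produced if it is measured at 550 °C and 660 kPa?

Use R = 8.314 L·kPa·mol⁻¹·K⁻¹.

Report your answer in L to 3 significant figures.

n(C2H6) = PV/RT = (30.4 × 0.487) / (8.314 × 932) = 0.001911 mol
n(CO2) = (4/2) × 0.001911 = 0.003822 mol
V = nRT/P = 0.003822 × 8.314 × 823.15 / 660 = 0.03963 L

0.0396 L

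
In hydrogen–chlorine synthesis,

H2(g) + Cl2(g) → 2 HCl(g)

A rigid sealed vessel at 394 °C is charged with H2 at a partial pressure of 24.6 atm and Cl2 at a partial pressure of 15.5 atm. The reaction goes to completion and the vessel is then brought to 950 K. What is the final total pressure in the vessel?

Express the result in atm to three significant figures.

57.1 atm

Because the vessel is rigid and T is held at 394 °C, work the stoichiometry in partial pressures (P_i = n_iRT/V).
P(Cl2) required for 24.6 atm of H2 = (1/1) × 24.6 = 24.60 atm; available 15.5 atm, so Cl2 is limiting.
P(H2) remaining = 24.6 − (1/1) × 15.5 = 9.100 atm
P(gaseous products) = (2)/1 × 15.5 = 31.00 atm
P_total at 394 °C = 9.100 + 31.00 = 40.10 atm
Scaling to 950 K: P = 40.10 × 950/667.15 = 57.10 atm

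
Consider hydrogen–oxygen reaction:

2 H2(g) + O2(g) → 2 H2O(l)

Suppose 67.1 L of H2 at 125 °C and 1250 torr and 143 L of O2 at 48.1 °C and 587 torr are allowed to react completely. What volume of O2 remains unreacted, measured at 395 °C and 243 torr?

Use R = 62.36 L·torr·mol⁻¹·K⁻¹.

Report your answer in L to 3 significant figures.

429 L

n(H2) = PV/RT = (1250 × 67.1) / (62.36 × 398.15) = 3.378 mol
n(O2) = PV/RT = (587 × 143) / (62.36 × 321.25) = 4.190 mol
For 3.378 mol H2, stoichiometry requires (1/2) × 3.378 = 1.689 mol O2; 4.190 mol is available, so H2 is limiting.
n(O2) consumed = (1/2) × 3.378 = 1.689 mol; remaining = 4.190 − 1.689 = 2.501 mol
V(O2) = nRT/P = 2.501 × 62.36 × 668.15 / 243 = 428.8 L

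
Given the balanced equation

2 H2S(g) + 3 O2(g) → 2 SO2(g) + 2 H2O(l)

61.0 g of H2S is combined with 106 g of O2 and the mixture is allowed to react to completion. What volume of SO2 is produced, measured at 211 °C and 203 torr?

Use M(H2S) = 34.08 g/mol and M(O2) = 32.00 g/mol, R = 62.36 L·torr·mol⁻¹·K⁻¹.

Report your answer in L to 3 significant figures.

n(H2S) = 61.0 / 34.08 = 1.790 mol
n(O2) = 106 / 32.00 = 3.312 mol
For 1.790 mol H2S, stoichiometry requires (3/2) × 1.790 = 2.685 mol O2; 3.312 mol is available, so H2S is limiting.
n(SO2) = (2/2) × 1.790 = 1.790 mol
V(SO2) = nRT/P = 1.790 × 62.36 × 484.15 / 203 = 266.2 L

266 L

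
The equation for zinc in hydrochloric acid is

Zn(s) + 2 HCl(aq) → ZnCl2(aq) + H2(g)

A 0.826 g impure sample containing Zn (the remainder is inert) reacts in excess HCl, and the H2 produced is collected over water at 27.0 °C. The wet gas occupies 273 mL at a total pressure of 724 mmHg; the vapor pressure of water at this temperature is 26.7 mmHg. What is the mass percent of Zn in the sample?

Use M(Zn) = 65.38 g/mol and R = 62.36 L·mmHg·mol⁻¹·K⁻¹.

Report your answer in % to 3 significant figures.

80.5 %

P(H2) = 724 − 26.7 = 697.3 mmHg
n(H2) = PV/RT = (697.3 × 0.2730) / (62.36 × 300.15) = 0.01017 mol
n(Zn) = (1/1) × 0.01017 = 0.01017 mol
m(Zn) = 0.01017 × 65.38 = 0.6649 g
%Zn = 0.6649 / 0.826 × 100 = 80.50%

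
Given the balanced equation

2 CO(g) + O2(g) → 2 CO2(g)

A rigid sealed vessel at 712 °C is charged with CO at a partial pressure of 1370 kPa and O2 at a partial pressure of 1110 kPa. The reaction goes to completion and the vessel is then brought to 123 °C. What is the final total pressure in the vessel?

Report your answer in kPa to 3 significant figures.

Because the vessel is rigid and T is held at 712 °C, work the stoichiometry in partial pressures (P_i = n_iRT/V).
P(O2) required for 1370 kPa of CO = (1/2) × 1370 = 685.0 kPa; available 1110 kPa, so CO is limiting.
P(O2) remaining = 1110 − (1/2) × 1370 = 425.0 kPa
P(gaseous products) = (2)/2 × 1370 = 1370 kPa
P_total at 712 °C = 425.0 + 1370 = 1795 kPa
Scaling to 123 °C: P = 1795 × 396.15/985.15 = 721.8 kPa

722 kPa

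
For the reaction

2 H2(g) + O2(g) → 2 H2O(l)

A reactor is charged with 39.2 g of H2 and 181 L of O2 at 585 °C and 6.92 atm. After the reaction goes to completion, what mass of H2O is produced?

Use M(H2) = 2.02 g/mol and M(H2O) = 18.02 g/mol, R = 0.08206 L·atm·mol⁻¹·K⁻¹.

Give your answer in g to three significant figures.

350 g

n(H2) = 39.2 / 2.02 = 19.41 mol
n(O2) = PV/RT = (6.92 × 181) / (0.08206 × 858.15) = 17.79 mol
For 19.41 mol H2, stoichiometry requires (1/2) × 19.41 = 9.705 mol O2; 17.79 mol is available, so H2 is limiting.
n(H2O) = (2/2) × 19.41 = 19.41 mol
m(H2O) = 19.41 × 18.02 = 349.8 g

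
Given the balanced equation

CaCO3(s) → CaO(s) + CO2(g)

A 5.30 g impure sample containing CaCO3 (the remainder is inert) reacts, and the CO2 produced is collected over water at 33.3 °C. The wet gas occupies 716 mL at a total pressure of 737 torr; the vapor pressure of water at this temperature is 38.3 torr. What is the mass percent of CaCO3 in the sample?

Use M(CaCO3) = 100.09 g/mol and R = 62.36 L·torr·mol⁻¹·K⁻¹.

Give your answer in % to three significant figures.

P(CO2) = 737 − 38.3 = 698.7 torr
n(CO2) = PV/RT = (698.7 × 0.7160) / (62.36 × 306.45) = 0.02618 mol
n(CaCO3) = (1/1) × 0.02618 = 0.02618 mol
m(CaCO3) = 0.02618 × 100.09 = 2.620 g
%CaCO3 = 2.620 / 5.30 × 100 = 49.43%

49.4 %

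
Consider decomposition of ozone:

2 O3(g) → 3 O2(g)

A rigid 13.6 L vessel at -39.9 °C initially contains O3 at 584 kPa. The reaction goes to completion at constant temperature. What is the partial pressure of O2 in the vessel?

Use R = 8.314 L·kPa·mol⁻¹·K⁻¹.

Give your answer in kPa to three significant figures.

n(O3)₀ = PV/RT = (584 × 13.6) / (8.314 × 233.25) = 4.096 mol
n(O2) = (3/2) × 4.096 = 6.144 mol
P(O2) = nRT/V = 6.144 × 8.314 × 233.25 / 13.6 = 876.1 kPa

876 kPa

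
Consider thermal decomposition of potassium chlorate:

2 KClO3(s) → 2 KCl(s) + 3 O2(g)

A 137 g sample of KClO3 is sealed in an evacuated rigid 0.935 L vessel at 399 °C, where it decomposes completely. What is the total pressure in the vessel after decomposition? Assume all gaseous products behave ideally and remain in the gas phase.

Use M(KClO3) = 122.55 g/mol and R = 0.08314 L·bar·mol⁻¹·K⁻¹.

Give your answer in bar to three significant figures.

100 bar

n(KClO3) = 137 / 122.55 = 1.118 mol
n(gas produced) = (3/2) × 1.118 = 1.677 mol
P = nRT/V = 1.677 × 0.08314 × 672.15 / 0.935 = 100.2 bar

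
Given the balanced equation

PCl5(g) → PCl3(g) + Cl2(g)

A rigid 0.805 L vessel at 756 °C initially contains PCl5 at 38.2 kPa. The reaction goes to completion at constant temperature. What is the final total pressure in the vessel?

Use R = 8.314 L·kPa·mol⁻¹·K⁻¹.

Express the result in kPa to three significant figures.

76.4 kPa

Rigid vessel, constant T ⇒ P scales with total gas moles (1 → 2).
P_final = (2/1) × 38.2 = 76.40 kPa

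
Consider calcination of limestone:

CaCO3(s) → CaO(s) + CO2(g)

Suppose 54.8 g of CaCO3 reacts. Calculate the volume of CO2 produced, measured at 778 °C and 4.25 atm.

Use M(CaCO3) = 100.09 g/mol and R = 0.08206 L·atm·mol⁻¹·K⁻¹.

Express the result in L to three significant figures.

11.1 L

n(CaCO3) = 54.80 / 100.09 = 0.5475 mol
n(CO2) = (1/1) × 0.5475 = 0.5475 mol
V = nRT/P = 0.5475 × 0.08206 × 1051.15 / 4.25 = 11.11 L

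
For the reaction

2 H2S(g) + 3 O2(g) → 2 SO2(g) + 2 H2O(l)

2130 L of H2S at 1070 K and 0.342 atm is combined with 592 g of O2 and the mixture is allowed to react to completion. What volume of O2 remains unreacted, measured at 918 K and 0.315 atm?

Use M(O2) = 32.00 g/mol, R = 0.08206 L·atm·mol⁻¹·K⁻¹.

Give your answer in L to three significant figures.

n(H2S) = PV/RT = (0.342 × 2130) / (0.08206 × 1070) = 8.296 mol
n(O2) = 592 / 32.00 = 18.50 mol
For 8.296 mol H2S, stoichiometry requires (3/2) × 8.296 = 12.44 mol O2; 18.50 mol is available, so H2S is limiting.
n(O2) consumed = (3/2) × 8.296 = 12.44 mol; remaining = 18.50 − 12.44 = 6.060 mol
V(O2) = nRT/P = 6.060 × 0.08206 × 918 / 0.315 = 1449 L

1450 L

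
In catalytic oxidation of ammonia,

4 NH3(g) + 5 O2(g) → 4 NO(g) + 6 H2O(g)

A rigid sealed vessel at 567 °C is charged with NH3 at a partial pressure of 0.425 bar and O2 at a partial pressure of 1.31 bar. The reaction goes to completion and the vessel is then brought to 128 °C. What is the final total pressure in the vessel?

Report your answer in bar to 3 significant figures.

0.879 bar

At constant V, partial pressures at 567 °C are proportional to moles, so apply stoichiometry directly to pressures.
P(O2) required for 0.425 bar of NH3 = (5/4) × 0.425 = 0.5312 bar; available 1.31 bar, so NH3 is limiting.
P(O2) remaining = 1.31 − (5/4) × 0.425 = 0.7788 bar
P(gaseous products) = (4+6)/4 × 0.425 = 1.062 bar
P_total at 567 °C = 0.7788 + 1.062 = 1.841 bar
Scaling to 128 °C: P = 1.841 × 401.15/840.15 = 0.8790 bar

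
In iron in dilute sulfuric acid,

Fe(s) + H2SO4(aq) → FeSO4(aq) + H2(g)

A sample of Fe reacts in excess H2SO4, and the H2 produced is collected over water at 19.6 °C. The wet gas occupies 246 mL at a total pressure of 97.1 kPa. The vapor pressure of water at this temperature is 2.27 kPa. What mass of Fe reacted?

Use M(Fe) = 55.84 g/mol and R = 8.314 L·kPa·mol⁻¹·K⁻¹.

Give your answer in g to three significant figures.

0.535 g

P(H2) = 97.1 − 2.27 = 94.83 kPa
n(H2) = PV/RT = (94.83 × 0.2460) / (8.314 × 292.75) = 0.009585 mol
n(Fe) = (1/1) × 0.009585 = 0.009585 mol
m(Fe) = 0.009585 × 55.84 = 0.5352 g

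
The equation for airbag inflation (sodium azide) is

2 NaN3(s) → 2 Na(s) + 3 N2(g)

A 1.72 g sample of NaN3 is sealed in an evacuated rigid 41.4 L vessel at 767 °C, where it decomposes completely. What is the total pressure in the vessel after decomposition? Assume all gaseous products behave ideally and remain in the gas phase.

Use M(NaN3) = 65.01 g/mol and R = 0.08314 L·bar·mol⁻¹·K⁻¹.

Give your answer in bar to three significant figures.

0.0829 bar

n(NaN3) = 1.72 / 65.01 = 0.02646 mol
n(gas produced) = (3/2) × 0.02646 = 0.03969 mol
P = nRT/V = 0.03969 × 0.08314 × 1040.15 / 41.4 = 0.08291 bar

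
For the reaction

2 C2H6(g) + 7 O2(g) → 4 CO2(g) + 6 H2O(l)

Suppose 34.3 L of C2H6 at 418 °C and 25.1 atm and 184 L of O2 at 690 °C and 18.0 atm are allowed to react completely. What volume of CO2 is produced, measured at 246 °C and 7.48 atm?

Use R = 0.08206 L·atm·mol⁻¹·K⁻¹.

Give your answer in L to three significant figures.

n(C2H6) = PV/RT = (25.1 × 34.3) / (0.08206 × 691.15) = 15.18 mol
n(O2) = PV/RT = (18.0 × 184) / (0.08206 × 963.15) = 41.90 mol
For 15.18 mol C2H6, stoichiometry requires (7/2) × 15.18 = 53.13 mol O2; 41.90 mol is available, so O2 is limiting.
n(CO2) = (4/7) × 41.90 = 23.94 mol
V(CO2) = nRT/P = 23.94 × 0.08206 × 519.15 / 7.48 = 136.3 L

136 L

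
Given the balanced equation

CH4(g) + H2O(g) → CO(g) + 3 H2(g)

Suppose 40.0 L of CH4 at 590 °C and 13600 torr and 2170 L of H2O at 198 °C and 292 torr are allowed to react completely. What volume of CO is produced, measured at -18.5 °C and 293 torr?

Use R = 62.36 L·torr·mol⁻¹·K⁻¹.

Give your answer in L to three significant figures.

n(CH4) = PV/RT = (13600 × 40.0) / (62.36 × 863.15) = 10.11 mol
n(H2O) = PV/RT = (292 × 2170) / (62.36 × 471.15) = 21.57 mol
For 10.11 mol CH4, stoichiometry requires (1/1) × 10.11 = 10.11 mol H2O; 21.57 mol is available, so CH4 is limiting.
n(CO) = (1/1) × 10.11 = 10.11 mol
V(CO) = nRT/P = 10.11 × 62.36 × 254.65 / 293 = 547.9 L

548 L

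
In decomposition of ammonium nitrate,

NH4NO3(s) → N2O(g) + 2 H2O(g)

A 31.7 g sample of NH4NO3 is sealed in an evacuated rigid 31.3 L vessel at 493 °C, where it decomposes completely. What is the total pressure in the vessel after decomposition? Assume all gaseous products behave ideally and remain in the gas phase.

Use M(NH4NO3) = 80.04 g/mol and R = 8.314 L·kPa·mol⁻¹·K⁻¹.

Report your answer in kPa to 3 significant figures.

n(NH4NO3) = 31.7 / 80.04 = 0.3961 mol
n(gas produced) = (3/1) × 0.3961 = 1.188 mol
P = nRT/V = 1.188 × 8.314 × 766.15 / 31.3 = 241.8 kPa

242 kPa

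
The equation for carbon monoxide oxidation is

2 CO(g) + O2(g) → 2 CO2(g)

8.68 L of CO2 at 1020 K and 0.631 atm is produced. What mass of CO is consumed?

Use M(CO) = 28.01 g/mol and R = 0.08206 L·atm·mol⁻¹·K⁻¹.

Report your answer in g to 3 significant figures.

1.83 g

n(CO2) = PV/RT = (0.631 × 8.68) / (0.08206 × 1020) = 0.06544 mol
n(CO) = (2/2) × 0.06544 = 0.06544 mol
m(CO) = 0.06544 × 28.01 = 1.833 g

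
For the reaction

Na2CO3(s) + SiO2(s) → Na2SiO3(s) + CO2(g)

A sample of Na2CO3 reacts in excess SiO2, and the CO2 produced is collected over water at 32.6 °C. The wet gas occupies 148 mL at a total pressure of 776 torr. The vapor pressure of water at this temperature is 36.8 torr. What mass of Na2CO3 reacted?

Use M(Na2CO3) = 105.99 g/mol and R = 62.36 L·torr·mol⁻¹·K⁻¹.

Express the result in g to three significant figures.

P(CO2) = 776 − 36.8 = 739.2 torr
n(CO2) = PV/RT = (739.2 × 0.1480) / (62.36 × 305.75) = 0.005738 mol
n(Na2CO3) = (1/1) × 0.005738 = 0.005738 mol
m(Na2CO3) = 0.005738 × 105.99 = 0.6082 g

0.608 g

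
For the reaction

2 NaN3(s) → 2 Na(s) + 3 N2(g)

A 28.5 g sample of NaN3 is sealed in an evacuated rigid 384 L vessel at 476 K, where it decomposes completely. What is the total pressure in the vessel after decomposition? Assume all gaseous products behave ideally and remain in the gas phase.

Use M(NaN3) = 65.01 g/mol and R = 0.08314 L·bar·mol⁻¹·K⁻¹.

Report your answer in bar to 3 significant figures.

0.0678 bar

n(NaN3) = 28.5 / 65.01 = 0.4384 mol
n(gas produced) = (3/2) × 0.4384 = 0.6576 mol
P = nRT/V = 0.6576 × 0.08314 × 476 / 384 = 0.06777 bar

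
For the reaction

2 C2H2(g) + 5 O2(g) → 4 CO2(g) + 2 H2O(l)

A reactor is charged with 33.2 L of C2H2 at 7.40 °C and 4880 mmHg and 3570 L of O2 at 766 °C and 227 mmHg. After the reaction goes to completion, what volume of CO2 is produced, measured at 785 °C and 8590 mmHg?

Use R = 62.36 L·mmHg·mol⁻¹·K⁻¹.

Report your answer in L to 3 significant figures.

n(C2H2) = PV/RT = (4880 × 33.2) / (62.36 × 280.55) = 9.261 mol
n(O2) = PV/RT = (227 × 3570) / (62.36 × 1039.15) = 12.51 mol
For 9.261 mol C2H2, stoichiometry requires (5/2) × 9.261 = 23.15 mol O2; 12.51 mol is available, so O2 is limiting.
n(CO2) = (4/5) × 12.51 = 10.01 mol
V(CO2) = nRT/P = 10.01 × 62.36 × 1058.15 / 8590 = 76.89 L

76.9 L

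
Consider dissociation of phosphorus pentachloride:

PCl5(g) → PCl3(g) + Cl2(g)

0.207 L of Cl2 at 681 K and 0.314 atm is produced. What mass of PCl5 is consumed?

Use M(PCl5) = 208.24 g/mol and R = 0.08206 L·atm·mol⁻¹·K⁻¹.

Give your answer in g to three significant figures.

n(Cl2) = PV/RT = (0.314 × 0.207) / (0.08206 × 681) = 0.001163 mol
n(PCl5) = (1/1) × 0.001163 = 0.001163 mol
m(PCl5) = 0.001163 × 208.24 = 0.2422 g

0.242 g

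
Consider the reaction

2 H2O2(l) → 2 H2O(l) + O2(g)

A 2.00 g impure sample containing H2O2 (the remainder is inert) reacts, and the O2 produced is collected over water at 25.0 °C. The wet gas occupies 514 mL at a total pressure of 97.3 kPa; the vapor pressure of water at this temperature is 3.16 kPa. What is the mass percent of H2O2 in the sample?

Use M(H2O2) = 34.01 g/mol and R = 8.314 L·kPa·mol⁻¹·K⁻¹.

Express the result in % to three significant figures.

P(O2) = 97.3 − 3.16 = 94.14 kPa
n(O2) = PV/RT = (94.14 × 0.5140) / (8.314 × 298.15) = 0.01952 mol
n(H2O2) = (2/1) × 0.01952 = 0.03904 mol
m(H2O2) = 0.03904 × 34.01 = 1.328 g
%H2O2 = 1.328 / 2.00 × 100 = 66.40%

66.4 %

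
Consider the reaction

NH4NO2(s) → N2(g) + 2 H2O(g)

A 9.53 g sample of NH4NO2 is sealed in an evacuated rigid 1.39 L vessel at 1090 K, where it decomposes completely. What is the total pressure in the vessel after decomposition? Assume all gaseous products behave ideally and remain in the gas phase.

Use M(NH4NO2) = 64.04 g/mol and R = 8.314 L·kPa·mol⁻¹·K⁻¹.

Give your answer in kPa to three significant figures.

2910 kPa

n(NH4NO2) = 9.53 / 64.04 = 0.1488 mol
n(gas produced) = (3/1) × 0.1488 = 0.4464 mol
P = nRT/V = 0.4464 × 8.314 × 1090 / 1.39 = 2910 kPa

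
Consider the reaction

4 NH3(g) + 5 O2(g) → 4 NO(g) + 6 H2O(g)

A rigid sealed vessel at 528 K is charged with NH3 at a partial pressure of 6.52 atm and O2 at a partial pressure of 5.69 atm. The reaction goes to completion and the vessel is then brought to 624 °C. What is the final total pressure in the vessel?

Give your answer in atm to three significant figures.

22.7 atm

With V and T fixed, P_i ∝ n_i, so the mole ratios apply directly to partial pressures at 528 K.
P(O2) required for 6.52 atm of NH3 = (5/4) × 6.52 = 8.150 atm; available 5.69 atm, so O2 is limiting.
P(NH3) remaining = 6.52 − (4/5) × 5.69 = 1.968 atm
P(gaseous products) = (4+6)/5 × 5.69 = 11.38 atm
P_total at 528 K = 1.968 + 11.38 = 13.35 atm
Scaling to 624 °C: P = 13.35 × 897.15/528 = 22.68 atm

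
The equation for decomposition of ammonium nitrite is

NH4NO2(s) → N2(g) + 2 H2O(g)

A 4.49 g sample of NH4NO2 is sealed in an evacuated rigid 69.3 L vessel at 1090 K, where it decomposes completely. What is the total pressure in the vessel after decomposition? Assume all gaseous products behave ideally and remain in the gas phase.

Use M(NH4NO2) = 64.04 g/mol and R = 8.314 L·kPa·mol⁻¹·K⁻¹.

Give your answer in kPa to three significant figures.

27.5 kPa

n(NH4NO2) = 4.49 / 64.04 = 0.07011 mol
n(gas produced) = (3/1) × 0.07011 = 0.2103 mol
P = nRT/V = 0.2103 × 8.314 × 1090 / 69.3 = 27.50 kPa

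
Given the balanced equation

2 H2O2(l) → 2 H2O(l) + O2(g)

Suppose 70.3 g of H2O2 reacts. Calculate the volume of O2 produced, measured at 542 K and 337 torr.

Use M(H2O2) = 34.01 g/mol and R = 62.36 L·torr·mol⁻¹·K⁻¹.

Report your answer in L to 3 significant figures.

n(H2O2) = 70.30 / 34.01 = 2.067 mol
n(O2) = (1/2) × 2.067 = 1.034 mol
V = nRT/P = 1.034 × 62.36 × 542 / 337 = 103.7 L

104 L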